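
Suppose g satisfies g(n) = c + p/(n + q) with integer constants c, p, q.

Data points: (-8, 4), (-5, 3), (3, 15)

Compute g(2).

(g(n) − c)(n + q) = p for each data point; the three points give a linear system in c and q, then p follows.
Solving: c = 6, q = -1, p = 18, so g(n) = 6 + 18/(n − 1).
Then g(2) = 6 + 18/1 = 24.

24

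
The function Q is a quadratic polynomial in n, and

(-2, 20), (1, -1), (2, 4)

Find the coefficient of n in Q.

Write Q(n) = an² + bn + c; the 3 given values yield a linear system in the 3 coefficients.
Solving, Q(n) = 3n² - 4n.
The coefficient of n is -4.

-4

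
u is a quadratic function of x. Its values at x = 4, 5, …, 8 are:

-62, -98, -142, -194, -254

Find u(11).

First differences: -36, -44, -52, -60. Second differences: -8, -8, -8.
Level-2 differences are constant, so u has degree 2.
Fitting a degree-2 polynomial gives u(x) = -4x² + 2.
Then u(11) = -482.

-482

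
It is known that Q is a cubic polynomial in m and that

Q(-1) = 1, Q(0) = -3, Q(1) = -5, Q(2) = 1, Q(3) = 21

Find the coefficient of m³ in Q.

Write Q(m) = am³ + bm² + cm + d; the 5 given values yield a linear system in the 4 coefficients.
Solving, Q(m) = m³ + m² - 4m - 3.
The coefficient of m³ is 1.

1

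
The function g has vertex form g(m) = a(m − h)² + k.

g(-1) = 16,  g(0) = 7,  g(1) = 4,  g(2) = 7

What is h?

First differences -9, -3, 3; second difference 6 = 2a, so a = 3.
Expanding, the m-coefficient is −2ah = -6h; matching it to the data gives h = 1, and then k = 4.
So g(m) = 3(m − 1)² + 4.
Hence h = 1.

1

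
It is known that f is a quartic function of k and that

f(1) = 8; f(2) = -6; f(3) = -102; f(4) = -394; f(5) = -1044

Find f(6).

Write f(k) = ak^4 + bk³ + ck² + dk + e; the 5 given values yield a linear system in the 5 coefficients.
Solving, f(k) = -2k^4 + k³ + 3k² + 6.
Then f(6) = -2262.

-2262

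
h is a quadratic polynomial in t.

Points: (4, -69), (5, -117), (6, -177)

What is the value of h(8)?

-333

Write h(t) = at² + bt + c; the 3 given values yield a linear system in the 3 coefficients.
Solving, h(t) = -6t² + 6t + 3.
Then h(8) = -333.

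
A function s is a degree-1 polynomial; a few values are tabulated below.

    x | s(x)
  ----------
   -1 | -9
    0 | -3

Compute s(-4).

-27

Write s(x) = ax + b; the 2 given values yield a linear system in the 2 coefficients.
Solving, s(x) = 6x - 3.
Then s(-4) = -27.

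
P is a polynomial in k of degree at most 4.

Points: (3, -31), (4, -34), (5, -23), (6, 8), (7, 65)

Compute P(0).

First differences: -3, 11, 31, 57. Second differences: 14, 20, 26. Third differences: 6, 6.
Level-3 differences are constant, so P has degree 3.
Fitting a degree-3 polynomial gives P(k) = k³ - 5k² - 5k + 2.
Then P(0) = 2.

2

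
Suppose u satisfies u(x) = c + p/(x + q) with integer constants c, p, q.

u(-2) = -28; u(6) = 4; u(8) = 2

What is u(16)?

-1

(u(x) − c)(x + q) = p for each data point; the three points give a linear system in c and q, then p follows.
Solving: c = -4, q = 0, p = 48, so u(x) = -4 + 48/(x + 0).
Then u(16) = -4 + 48/16 = -1.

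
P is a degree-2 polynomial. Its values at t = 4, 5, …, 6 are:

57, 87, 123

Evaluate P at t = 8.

213

Write P(t) = at² + bt + c; the 3 given values yield a linear system in the 3 coefficients.
Solving, P(t) = 3t² + 3t - 3.
Then P(8) = 213.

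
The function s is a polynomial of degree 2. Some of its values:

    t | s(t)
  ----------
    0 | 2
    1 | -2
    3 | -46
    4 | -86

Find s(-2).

Write s(t) = at² + bt + c; the 4 given values yield a linear system in the 3 coefficients.
Solving, s(t) = -6t² + 2t + 2.
Then s(-2) = -26.

-26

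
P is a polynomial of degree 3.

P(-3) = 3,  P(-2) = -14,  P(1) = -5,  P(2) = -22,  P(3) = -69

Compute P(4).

Write P(x) = ax³ + bx² + cx + d; the 5 given values yield a linear system in the 4 coefficients.
Solving, P(x) = -2x³ - 3x² + 6x - 6.
Then P(4) = -158.

-158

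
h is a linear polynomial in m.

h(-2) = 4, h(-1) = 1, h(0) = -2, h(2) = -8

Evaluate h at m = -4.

10

Write h(m) = am + b; the 4 given values yield a linear system in the 2 coefficients.
Solving, h(m) = -3m - 2.
Then h(-4) = 10.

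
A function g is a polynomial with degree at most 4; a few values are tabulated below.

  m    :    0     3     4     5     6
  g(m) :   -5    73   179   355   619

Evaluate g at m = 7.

Write g(m) = am^4 + bm³ + cm² + dm + e; the 5 given values yield a linear system in the 5 coefficients.
Solving, the leading coefficient vanishes, and g(m) = 3m³ - m² + 2m - 5.
Then g(7) = 989.

989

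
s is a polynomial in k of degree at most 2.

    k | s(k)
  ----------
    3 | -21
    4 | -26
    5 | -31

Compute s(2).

First differences: -5, -5.
Level-1 differences are constant, so s has degree 1.
Fitting a degree-1 polynomial gives s(k) = -5k - 6.
Then s(2) = -16.

-16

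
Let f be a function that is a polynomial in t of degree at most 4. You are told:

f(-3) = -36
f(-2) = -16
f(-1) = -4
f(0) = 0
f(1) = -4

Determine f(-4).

-64

Write f(t) = at^4 + bt³ + ct² + dt + e; the 5 given values yield a linear system in the 5 coefficients.
Solving, the top 2 coefficients vanish, and f(t) = -4t².
Then f(-4) = -64.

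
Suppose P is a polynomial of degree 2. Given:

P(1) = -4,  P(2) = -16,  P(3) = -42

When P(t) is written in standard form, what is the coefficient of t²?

-7

Write P(t) = at² + bt + c; the 3 given values yield a linear system in the 3 coefficients.
Solving, P(t) = -7t² + 9t - 6.
The coefficient of t² is -7.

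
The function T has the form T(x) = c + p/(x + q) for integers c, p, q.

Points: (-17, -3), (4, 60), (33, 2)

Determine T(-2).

-12

(T(x) − c)(x + q) = p for each data point; the three points give a linear system in c and q, then p follows.
Solving: c = 0, q = -3, p = 60, so T(x) = 60/(x − 3).
Then T(-2) = 0 + 60/(-5) = -12.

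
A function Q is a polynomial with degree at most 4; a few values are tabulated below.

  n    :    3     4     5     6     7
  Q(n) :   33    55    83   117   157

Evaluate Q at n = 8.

First differences: 22, 28, 34, 40. Second differences: 6, 6, 6.
Level-2 differences are constant, so Q has degree 2.
Fitting a degree-2 polynomial gives Q(n) = 3n² + n + 3.
Then Q(8) = 203.

203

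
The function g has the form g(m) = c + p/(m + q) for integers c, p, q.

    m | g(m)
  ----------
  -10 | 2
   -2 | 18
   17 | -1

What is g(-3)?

9

(g(m) − c)(m + q) = p for each data point; the three points give a linear system in c and q, then p follows.
Solving: c = 0, q = 1, p = -18, so g(m) = -18/(m + 1).
Then g(-3) = 0 − 18/(-2) = 9.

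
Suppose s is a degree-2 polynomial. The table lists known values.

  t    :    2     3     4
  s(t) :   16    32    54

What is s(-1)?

4

Write s(t) = at² + bt + c; the 3 given values yield a linear system in the 3 coefficients.
Solving, s(t) = 3t² + t + 2.
Then s(-1) = 4.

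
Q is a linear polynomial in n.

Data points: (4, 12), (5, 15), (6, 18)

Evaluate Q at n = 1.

3

First differences: 3, 3.
Level-1 differences are constant, so Q has degree 1.
Fitting a degree-1 polynomial gives Q(n) = 3n.
Then Q(1) = 3.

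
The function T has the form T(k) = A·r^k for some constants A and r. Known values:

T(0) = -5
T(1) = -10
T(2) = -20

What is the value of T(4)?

Consecutive ratio: -10/(-5) = 2, and -20/(-10) = 2, so r = 2.
Then A·2^0 = -5 gives A = -5, and T(k) = -5·2^k.
T(4) = -5·2^4 = -80.

-80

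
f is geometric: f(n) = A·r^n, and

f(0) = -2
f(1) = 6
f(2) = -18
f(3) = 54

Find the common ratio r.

-3

Consecutive ratio: 6/(-2) = -3, and -18/6 = -3, so r = -3.
Then A·(-3)^0 = -2 gives A = -2, and f(n) = -2·(-3)^n.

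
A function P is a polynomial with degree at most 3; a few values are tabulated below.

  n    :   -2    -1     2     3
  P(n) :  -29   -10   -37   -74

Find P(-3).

Write P(n) = an³ + bn² + cn + d; the 4 given values yield a linear system in the 4 coefficients.
Solving, the leading coefficient vanishes, and P(n) = -7n² - 2n - 5.
Then P(-3) = -62.

-62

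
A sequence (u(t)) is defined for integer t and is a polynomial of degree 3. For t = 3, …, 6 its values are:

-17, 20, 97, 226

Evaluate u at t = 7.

Write u(t) = at³ + bt² + ct + d; the 4 given values yield a linear system in the 4 coefficients.
Solving, u(t) = 2t³ - 4t² - 9t - 8.
Then u(7) = 419.

419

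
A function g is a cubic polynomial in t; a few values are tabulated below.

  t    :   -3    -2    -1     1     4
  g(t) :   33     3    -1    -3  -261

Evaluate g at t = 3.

Write g(t) = at³ + bt² + ct + d; the 5 given values yield a linear system in the 4 coefficients.
Solving, g(t) = -3t³ - 5t² + 2t + 3.
Then g(3) = -117.

-117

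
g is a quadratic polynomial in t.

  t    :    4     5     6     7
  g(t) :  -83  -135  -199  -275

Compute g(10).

First differences: -52, -64, -76. Second differences: -12, -12.
Level-2 differences are constant, so g has degree 2.
Fitting a degree-2 polynomial gives g(t) = -6t² + 2t + 5.
Then g(10) = -575.

-575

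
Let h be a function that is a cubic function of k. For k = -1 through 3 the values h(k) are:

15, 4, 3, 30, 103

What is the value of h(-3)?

-5

First differences: -11, -1, 27, 73. Second differences: 10, 28, 46. Third differences: 18, 18.
Level-3 differences are constant, so h has degree 3.
Fitting a degree-3 polynomial gives h(k) = 3k³ + 5k² - 9k + 4.
Then h(-3) = -5.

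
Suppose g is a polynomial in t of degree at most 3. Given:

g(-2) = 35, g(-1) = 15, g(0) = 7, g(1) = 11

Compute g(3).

Write g(t) = at³ + bt² + ct + d; the 4 given values yield a linear system in the 4 coefficients.
Solving, the leading coefficient vanishes, and g(t) = 6t² - 2t + 7.
Then g(3) = 55.

55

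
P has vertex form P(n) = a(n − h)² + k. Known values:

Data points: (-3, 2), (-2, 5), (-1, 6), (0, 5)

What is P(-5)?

First differences 3, 1, -1; second difference -2 = 2a, so a = -1.
Expanding, the n-coefficient is −2ah = 2h; matching it to the data gives h = -1, and then k = 6.
So P(n) = -1(n + 1)² + 6.
P(-5) = -1·(-4)² + 6 = -10.

-10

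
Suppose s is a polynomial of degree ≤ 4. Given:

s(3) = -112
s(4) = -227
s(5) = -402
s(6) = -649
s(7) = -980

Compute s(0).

First differences: -115, -175, -247, -331. Second differences: -60, -72, -84. Third differences: -12, -12.
Level-3 differences are constant, so s has degree 3.
Fitting a degree-3 polynomial gives s(n) = -2n³ - 6n² + n - 7.
Then s(0) = -7.

-7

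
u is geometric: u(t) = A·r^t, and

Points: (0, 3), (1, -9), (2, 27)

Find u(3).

Consecutive ratio: -9/3 = -3, and 27/(-9) = -3, so r = -3.
Then A·(-3)^0 = 3 gives A = 3, and u(t) = 3·(-3)^t.
u(3) = 3·(-3)^3 = -81.

-81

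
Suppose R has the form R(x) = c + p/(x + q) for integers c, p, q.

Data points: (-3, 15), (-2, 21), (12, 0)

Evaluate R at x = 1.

-33

(R(x) − c)(x + q) = p for each data point; the three points give a linear system in c and q, then p follows.
Solving: c = 3, q = 0, p = -36, so R(x) = 3 − 36/(x + 0).
Then R(1) = 3 − 36/1 = -33.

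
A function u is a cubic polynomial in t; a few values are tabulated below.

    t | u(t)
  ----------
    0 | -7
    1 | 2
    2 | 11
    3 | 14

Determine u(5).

Write u(t) = at³ + bt² + ct + d; the 4 given values yield a linear system in the 4 coefficients.
Solving, u(t) = -t³ + 3t² + 7t - 7.
Then u(5) = -22.

-22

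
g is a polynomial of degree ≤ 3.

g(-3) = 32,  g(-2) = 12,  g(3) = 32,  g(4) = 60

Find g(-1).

Write g(k) = ak³ + bk² + ck + d; the 4 given values yield a linear system in the 4 coefficients.
Solving, the leading coefficient vanishes, and g(k) = 4k² - 4.
Then g(-1) = 0.

0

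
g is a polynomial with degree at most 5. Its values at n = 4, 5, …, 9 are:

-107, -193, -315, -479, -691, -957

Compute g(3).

-51

First differences: -86, -122, -164, -212, -266. Second differences: -36, -42, -48, -54. Third differences: -6, -6, -6.
Level-3 differences are constant, so g has degree 3.
Fitting a degree-3 polynomial gives g(n) = -n³ - 3n² + 2n - 3.
Then g(3) = -51.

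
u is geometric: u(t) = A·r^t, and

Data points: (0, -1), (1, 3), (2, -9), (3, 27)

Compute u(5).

243

Consecutive ratio: 3/(-1) = -3, and -9/3 = -3, so r = -3.
Then A·(-3)^0 = -1 gives A = -1, and u(t) = -1·(-3)^t.
u(5) = -1·(-3)^5 = 243.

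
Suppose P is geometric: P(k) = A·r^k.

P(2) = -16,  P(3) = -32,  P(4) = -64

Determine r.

Consecutive ratio: -32/(-16) = 2, and -64/(-32) = 2, so r = 2.
Then A·2^2 = -16 gives A = -4, and P(k) = -4·2^k.

2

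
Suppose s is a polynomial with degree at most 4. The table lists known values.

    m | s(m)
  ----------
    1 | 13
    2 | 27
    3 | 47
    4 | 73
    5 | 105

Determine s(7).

First differences: 14, 20, 26, 32. Second differences: 6, 6, 6.
Level-2 differences are constant, so s has degree 2.
Fitting a degree-2 polynomial gives s(m) = 3m² + 5m + 5.
Then s(7) = 187.

187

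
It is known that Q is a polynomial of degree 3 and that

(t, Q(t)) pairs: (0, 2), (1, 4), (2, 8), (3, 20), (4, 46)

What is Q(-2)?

First differences: 2, 4, 12, 26. Second differences: 2, 8, 14. Third differences: 6, 6.
Level-3 differences are constant, so Q has degree 3.
Fitting a degree-3 polynomial gives Q(t) = t³ - 2t² + 3t + 2.
Then Q(-2) = -20.

-20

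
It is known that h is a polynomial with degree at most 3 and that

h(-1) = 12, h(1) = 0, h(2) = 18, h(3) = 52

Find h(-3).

Write h(m) = am³ + bm² + cm + d; the 4 given values yield a linear system in the 4 coefficients.
Solving, the leading coefficient vanishes, and h(m) = 8m² - 6m - 2.
Then h(-3) = 88.

88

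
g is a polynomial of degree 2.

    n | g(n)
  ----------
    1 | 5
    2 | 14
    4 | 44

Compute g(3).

27

Write g(n) = an² + bn + c; the 3 given values yield a linear system in the 3 coefficients.
Solving, g(n) = 2n² + 3n.
Then g(3) = 27.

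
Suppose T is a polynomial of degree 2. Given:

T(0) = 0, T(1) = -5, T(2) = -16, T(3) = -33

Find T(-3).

First differences: -5, -11, -17. Second differences: -6, -6.
Level-2 differences are constant, so T has degree 2.
Fitting a degree-2 polynomial gives T(n) = -3n² - 2n.
Then T(-3) = -21.

-21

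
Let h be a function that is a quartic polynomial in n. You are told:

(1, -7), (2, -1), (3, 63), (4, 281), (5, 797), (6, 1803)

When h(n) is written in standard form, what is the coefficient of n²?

First differences: 6, 64, 218, 516, 1006. Second differences: 58, 154, 298, 490. Third differences: 96, 144, 192. Fourth differences: 48, 48.
Level-4 differences are constant, so h has degree 4.
Fitting a degree-4 polynomial gives h(n) = 2n^4 - 4n³ + 3n² - 5n - 3.
The coefficient of n² is 3.

3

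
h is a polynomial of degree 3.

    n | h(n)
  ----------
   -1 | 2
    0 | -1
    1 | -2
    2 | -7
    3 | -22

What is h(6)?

First differences: -3, -1, -5, -15. Second differences: 2, -4, -10. Third differences: -6, -6.
Level-3 differences are constant, so h has degree 3.
Fitting a degree-3 polynomial gives h(n) = -n³ + n² - n - 1.
Then h(6) = -187.

-187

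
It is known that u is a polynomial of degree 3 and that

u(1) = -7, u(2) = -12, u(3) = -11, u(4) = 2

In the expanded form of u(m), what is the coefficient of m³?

1

Write u(m) = am³ + bm² + cm + d; the 4 given values yield a linear system in the 4 coefficients.
Solving, u(m) = m³ - 3m² - 3m - 2.
The coefficient of m³ is 1.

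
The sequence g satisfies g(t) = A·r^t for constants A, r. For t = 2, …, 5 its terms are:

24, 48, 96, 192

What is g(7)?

768

Consecutive ratio: 48/24 = 2, and 96/48 = 2, so r = 2.
Then A·2^2 = 24 gives A = 6, and g(t) = 6·2^t.
g(7) = 6·2^7 = 768.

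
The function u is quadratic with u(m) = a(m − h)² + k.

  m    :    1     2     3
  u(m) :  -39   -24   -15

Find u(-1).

First differences 15, 9; second difference -6 = 2a, so a = -3.
Expanding, the m-coefficient is −2ah = 6h; matching it to the data gives h = 4, and then k = -12.
So u(m) = -3(m − 4)² − 12.
u(-1) = -3·(-5)² − 12 = -87.

-87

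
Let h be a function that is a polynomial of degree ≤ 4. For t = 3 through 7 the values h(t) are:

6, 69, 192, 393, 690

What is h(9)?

1644

First differences: 63, 123, 201, 297. Second differences: 60, 78, 96. Third differences: 18, 18.
Level-3 differences are constant, so h has degree 3.
Fitting a degree-3 polynomial gives h(t) = 3t³ - 6t² - 6t - 3.
Then h(9) = 1644.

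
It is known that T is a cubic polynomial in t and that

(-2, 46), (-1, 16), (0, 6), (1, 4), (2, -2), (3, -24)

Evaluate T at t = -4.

First differences: -30, -10, -2, -6, -22. Second differences: 20, 8, -4, -16. Third differences: -12, -12, -12.
Level-3 differences are constant, so T has degree 3.
Fitting a degree-3 polynomial gives T(t) = -2t³ + 4t² - 4t + 6.
Then T(-4) = 214.

214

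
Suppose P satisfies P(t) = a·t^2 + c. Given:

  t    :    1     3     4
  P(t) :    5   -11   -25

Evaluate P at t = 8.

-121

From P(1) = 5 and P(3) = -11: 1a + c = 5 and 9a + c = -11.
Subtracting: 8a = -16, so a = -2; then c = 5 − (-2)·1 = 7.
So P(t) = -2t² + 7, and P(8) = -121.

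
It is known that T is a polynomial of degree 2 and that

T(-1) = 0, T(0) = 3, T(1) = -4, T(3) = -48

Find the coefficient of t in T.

-2

Write T(t) = at² + bt + c; the 4 given values yield a linear system in the 3 coefficients.
Solving, T(t) = -5t² - 2t + 3.
The coefficient of t is -2.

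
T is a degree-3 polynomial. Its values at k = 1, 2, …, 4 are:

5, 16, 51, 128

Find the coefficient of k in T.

8

Write T(k) = ak³ + bk² + ck + d; the 4 given values yield a linear system in the 4 coefficients.
Solving, T(k) = 3k³ - 6k² + 8k.
The coefficient of k is 8.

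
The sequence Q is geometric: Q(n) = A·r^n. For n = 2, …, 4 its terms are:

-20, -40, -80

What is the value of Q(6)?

-320

Consecutive ratio: -40/(-20) = 2, and -80/(-40) = 2, so r = 2.
Then A·2^2 = -20 gives A = -5, and Q(n) = -5·2^n.
Q(6) = -5·2^6 = -320.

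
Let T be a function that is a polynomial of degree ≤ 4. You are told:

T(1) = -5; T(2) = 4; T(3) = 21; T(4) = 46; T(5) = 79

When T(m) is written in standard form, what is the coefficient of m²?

4

Write T(m) = am^4 + bm³ + cm² + dm + e; the 5 given values yield a linear system in the 5 coefficients.
Solving, the top 2 coefficients vanish, and T(m) = 4m² - 3m - 6.
The coefficient of m² is 4.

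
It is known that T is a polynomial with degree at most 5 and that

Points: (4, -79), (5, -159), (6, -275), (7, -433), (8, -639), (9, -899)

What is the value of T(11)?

Write T(t) = at^5 + bt^4 + ct³ + dt² + et + p; the 6 given values yield a linear system in the 6 coefficients.
Solving, the top 2 coefficients vanish, and T(t) = -t³ - 3t² + 8t + 1.
Then T(11) = -1605.

-1605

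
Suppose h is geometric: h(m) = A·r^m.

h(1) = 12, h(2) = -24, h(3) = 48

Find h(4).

Consecutive ratio: -24/12 = -2, and 48/(-24) = -2, so r = -2.
Then A·(-2)^1 = 12 gives A = -6, and h(m) = -6·(-2)^m.
h(4) = -6·(-2)^4 = -96.

-96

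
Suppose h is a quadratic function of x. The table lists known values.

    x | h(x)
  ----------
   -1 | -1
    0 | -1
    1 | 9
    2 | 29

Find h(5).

First differences: 0, 10, 20. Second differences: 10, 10.
Level-2 differences are constant, so h has degree 2.
Fitting a degree-2 polynomial gives h(x) = 5x² + 5x - 1.
Then h(5) = 149.

149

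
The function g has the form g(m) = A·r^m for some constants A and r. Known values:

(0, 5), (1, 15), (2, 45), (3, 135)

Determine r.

Consecutive ratio: 15/5 = 3, and 45/15 = 3, so r = 3.
Then A·3^0 = 5 gives A = 5, and g(m) = 5·3^m.

3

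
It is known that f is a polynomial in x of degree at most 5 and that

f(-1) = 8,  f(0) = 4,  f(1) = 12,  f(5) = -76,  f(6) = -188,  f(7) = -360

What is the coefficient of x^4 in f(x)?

0

Write f(x) = ax^5 + bx^4 + cx³ + dx² + ex + p; the 6 given values yield a linear system in the 6 coefficients.
Solving, the top 2 coefficients vanish, and f(x) = -2x³ + 6x² + 4x + 4.
The coefficient of x^4 is 0.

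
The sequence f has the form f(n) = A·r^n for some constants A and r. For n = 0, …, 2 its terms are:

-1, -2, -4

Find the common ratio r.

Consecutive ratio: -2/(-1) = 2, and -4/(-2) = 2, so r = 2.
Then A·2^0 = -1 gives A = -1, and f(n) = -1·2^n.

2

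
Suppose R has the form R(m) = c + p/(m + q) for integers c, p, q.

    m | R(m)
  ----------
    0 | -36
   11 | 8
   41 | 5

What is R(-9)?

0

(R(m) − c)(m + q) = p for each data point; the three points give a linear system in c and q, then p follows.
Solving: c = 4, q = -1, p = 40, so R(m) = 4 + 40/(m − 1).
Then R(-9) = 4 + 40/(-10) = 0.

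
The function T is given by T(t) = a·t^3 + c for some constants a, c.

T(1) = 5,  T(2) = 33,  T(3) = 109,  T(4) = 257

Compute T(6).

865

From T(1) = 5 and T(2) = 33: 1a + c = 5 and 8a + c = 33.
Subtracting: 7a = 28, so a = 4; then c = 5 − 4·1 = 1.
So T(t) = 4t³ + 1, and T(6) = 865.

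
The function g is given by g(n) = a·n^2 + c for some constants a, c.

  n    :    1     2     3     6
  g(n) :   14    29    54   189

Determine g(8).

From g(1) = 14 and g(2) = 29: 1a + c = 14 and 4a + c = 29.
Subtracting: 3a = 15, so a = 5; then c = 14 − 5·1 = 9.
So g(n) = 5n² + 9, and g(8) = 329.

329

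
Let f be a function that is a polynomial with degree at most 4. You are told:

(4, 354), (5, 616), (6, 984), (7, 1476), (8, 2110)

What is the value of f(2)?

76

Write f(n) = an^4 + bn³ + cn² + dn + e; the 5 given values yield a linear system in the 5 coefficients.
Solving, the leading coefficient vanishes, and f(n) = 3n³ + 8n² + 7n + 6.
Then f(2) = 76.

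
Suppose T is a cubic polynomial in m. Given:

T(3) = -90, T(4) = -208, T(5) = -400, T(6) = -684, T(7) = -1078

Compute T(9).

-2268

First differences: -118, -192, -284, -394. Second differences: -74, -92, -110. Third differences: -18, -18.
Level-3 differences are constant, so T has degree 3.
Fitting a degree-3 polynomial gives T(m) = -3m³ - m².
Then T(9) = -2268.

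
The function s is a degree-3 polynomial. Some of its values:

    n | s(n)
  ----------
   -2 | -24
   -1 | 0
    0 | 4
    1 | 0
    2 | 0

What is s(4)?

60

First differences: 24, 4, -4, 0. Second differences: -20, -8, 4. Third differences: 12, 12.
Level-3 differences are constant, so s has degree 3.
Fitting a degree-3 polynomial gives s(n) = 2n³ - 4n² - 2n + 4.
Then s(4) = 60.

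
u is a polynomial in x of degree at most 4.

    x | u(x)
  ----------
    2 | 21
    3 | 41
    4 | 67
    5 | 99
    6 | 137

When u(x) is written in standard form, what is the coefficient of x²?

First differences: 20, 26, 32, 38. Second differences: 6, 6, 6.
Level-2 differences are constant, so u has degree 2.
Fitting a degree-2 polynomial gives u(x) = 3x² + 5x - 1.
The coefficient of x² is 3.

3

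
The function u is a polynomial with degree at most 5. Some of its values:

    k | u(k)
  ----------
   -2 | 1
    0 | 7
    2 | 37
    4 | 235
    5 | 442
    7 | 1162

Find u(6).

745

Write u(k) = ak^5 + bk^4 + ck³ + dk² + ek + p; the 6 given values yield a linear system in the 6 coefficients.
Solving, the top 2 coefficients vanish, and u(k) = 3k³ + 3k² - 3k + 7.
Then u(6) = 745.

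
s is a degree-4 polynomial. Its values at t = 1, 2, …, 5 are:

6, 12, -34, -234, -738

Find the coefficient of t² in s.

6

Write s(t) = at^4 + bt³ + ct² + dt + e; the 5 given values yield a linear system in the 5 coefficients.
Solving, s(t) = -2t^4 + 3t³ + 6t² - 3t + 2.
The coefficient of t² is 6.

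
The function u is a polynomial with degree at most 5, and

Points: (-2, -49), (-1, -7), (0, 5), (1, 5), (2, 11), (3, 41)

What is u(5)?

Write u(x) = ax^5 + bx^4 + cx³ + dx² + ex + p; the 6 given values yield a linear system in the 6 coefficients.
Solving, the top 2 coefficients vanish, and u(x) = 3x³ - 6x² + 3x + 5.
Then u(5) = 245.

245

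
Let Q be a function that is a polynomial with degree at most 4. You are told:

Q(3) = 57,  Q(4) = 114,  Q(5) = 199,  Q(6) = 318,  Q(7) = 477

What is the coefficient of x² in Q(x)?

First differences: 57, 85, 119, 159. Second differences: 28, 34, 40. Third differences: 6, 6.
Level-3 differences are constant, so Q has degree 3.
Fitting a degree-3 polynomial gives Q(x) = x³ + 2x² + 6x - 6.
The coefficient of x² is 2.

2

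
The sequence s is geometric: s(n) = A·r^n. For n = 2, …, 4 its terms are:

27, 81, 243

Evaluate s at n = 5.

Consecutive ratio: 81/27 = 3, and 243/81 = 3, so r = 3.
Then A·3^2 = 27 gives A = 3, and s(n) = 3·3^n.
s(5) = 3·3^5 = 729.

729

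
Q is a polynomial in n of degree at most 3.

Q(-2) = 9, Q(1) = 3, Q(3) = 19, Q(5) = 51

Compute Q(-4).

33

Write Q(n) = an³ + bn² + cn + d; the 4 given values yield a linear system in the 4 coefficients.
Solving, the leading coefficient vanishes, and Q(n) = 2n² + 1.
Then Q(-4) = 33.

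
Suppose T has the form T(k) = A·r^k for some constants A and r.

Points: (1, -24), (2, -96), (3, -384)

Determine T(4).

Consecutive ratio: -96/(-24) = 4, and -384/(-96) = 4, so r = 4.
Then A·4^1 = -24 gives A = -6, and T(k) = -6·4^k.
T(4) = -6·4^4 = -1536.

-1536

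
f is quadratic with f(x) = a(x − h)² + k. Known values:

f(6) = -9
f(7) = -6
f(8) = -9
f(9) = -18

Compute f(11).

First differences 3, -3, -9; second difference -6 = 2a, so a = -3.
Expanding, the x-coefficient is −2ah = 6h; matching it to the data gives h = 7, and then k = -6.
So f(x) = -3(x − 7)² − 6.
f(11) = -3·4² − 6 = -54.

-54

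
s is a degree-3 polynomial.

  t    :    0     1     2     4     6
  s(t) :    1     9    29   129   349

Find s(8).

737

Write s(t) = at³ + bt² + ct + d; the 5 given values yield a linear system in the 4 coefficients.
Solving, s(t) = t³ + 3t² + 4t + 1.
Then s(8) = 737.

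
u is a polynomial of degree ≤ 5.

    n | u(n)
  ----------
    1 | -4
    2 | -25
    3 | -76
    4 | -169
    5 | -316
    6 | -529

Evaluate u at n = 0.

First differences: -21, -51, -93, -147, -213. Second differences: -30, -42, -54, -66. Third differences: -12, -12, -12.
Level-3 differences are constant, so u has degree 3.
Fitting a degree-3 polynomial gives u(n) = -2n³ - 3n² + 2n - 1.
Then u(0) = -1.

-1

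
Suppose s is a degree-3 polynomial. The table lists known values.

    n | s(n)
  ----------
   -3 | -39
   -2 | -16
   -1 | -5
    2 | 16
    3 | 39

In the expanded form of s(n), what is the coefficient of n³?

1

Write s(n) = an³ + bn² + cn + d; the 5 given values yield a linear system in the 4 coefficients.
Solving, s(n) = n³ + 4n.
The coefficient of n³ is 1.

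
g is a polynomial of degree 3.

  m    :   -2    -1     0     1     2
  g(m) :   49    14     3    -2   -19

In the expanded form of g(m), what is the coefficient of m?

First differences: -35, -11, -5, -17. Second differences: 24, 6, -12. Third differences: -18, -18.
Level-3 differences are constant, so g has degree 3.
Fitting a degree-3 polynomial gives g(m) = -3m³ + 3m² - 5m + 3.
The coefficient of m is -5.

-5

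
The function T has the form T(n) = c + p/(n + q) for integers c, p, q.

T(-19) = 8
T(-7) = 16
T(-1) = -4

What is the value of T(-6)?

21

(T(n) − c)(n + q) = p for each data point; the three points give a linear system in c and q, then p follows.
Solving: c = 6, q = 4, p = -30, so T(n) = 6 − 30/(n + 4).
Then T(-6) = 6 − 30/(-2) = 21.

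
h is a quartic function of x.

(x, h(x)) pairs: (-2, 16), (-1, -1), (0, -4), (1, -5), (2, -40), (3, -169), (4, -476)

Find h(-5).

-89

First differences: -17, -3, -1, -35, -129, -307. Second differences: 14, 2, -34, -94, -178. Third differences: -12, -36, -60, -84. Fourth differences: -24, -24, -24.
Level-4 differences are constant, so h has degree 4.
Fitting a degree-4 polynomial gives h(x) = -x^4 - 4x³ + 2x² + 2x - 4.
Then h(-5) = -89.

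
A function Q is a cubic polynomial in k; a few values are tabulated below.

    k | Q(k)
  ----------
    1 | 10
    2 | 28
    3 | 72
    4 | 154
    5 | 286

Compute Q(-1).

4

First differences: 18, 44, 82, 132. Second differences: 26, 38, 50. Third differences: 12, 12.
Level-3 differences are constant, so Q has degree 3.
Fitting a degree-3 polynomial gives Q(k) = 2k³ + k² + k + 6.
Then Q(-1) = 4.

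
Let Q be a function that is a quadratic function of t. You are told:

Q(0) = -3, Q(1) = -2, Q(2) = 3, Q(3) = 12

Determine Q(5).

42

First differences: 1, 5, 9. Second differences: 4, 4.
Level-2 differences are constant, so Q has degree 2.
Fitting a degree-2 polynomial gives Q(t) = 2t² - t - 3.
Then Q(5) = 42.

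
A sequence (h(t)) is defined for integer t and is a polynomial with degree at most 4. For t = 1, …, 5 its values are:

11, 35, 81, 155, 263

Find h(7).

605

Write h(t) = at^4 + bt³ + ct² + dt + e; the 5 given values yield a linear system in the 5 coefficients.
Solving, the leading coefficient vanishes, and h(t) = t³ + 5t² + 2t + 3.
Then h(7) = 605.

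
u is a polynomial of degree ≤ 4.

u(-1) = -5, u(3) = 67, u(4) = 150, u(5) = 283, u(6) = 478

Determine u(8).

1102

Write u(m) = am^4 + bm³ + cm² + dm + e; the 5 given values yield a linear system in the 5 coefficients.
Solving, the leading coefficient vanishes, and u(m) = 2m³ + m² + 2m - 2.
Then u(8) = 1102.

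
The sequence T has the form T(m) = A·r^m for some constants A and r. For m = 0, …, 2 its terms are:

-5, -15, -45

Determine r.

3

Consecutive ratio: -15/(-5) = 3, and -45/(-15) = 3, so r = 3.
Then A·3^0 = -5 gives A = -5, and T(m) = -5·3^m.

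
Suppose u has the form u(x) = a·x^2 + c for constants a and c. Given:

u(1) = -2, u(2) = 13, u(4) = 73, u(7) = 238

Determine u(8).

From u(1) = -2 and u(2) = 13: 1a + c = -2 and 4a + c = 13.
Subtracting: 3a = 15, so a = 5; then c = -2 − 5·1 = -7.
So u(x) = 5x² − 7, and u(8) = 313.

313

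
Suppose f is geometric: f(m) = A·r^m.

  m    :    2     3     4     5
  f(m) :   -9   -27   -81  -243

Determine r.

3

Consecutive ratio: -27/(-9) = 3, and -81/(-27) = 3, so r = 3.
Then A·3^2 = -9 gives A = -1, and f(m) = -1·3^m.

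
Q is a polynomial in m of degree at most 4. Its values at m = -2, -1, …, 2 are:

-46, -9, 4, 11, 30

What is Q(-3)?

-125

Write Q(m) = am^4 + bm³ + cm² + dm + e; the 5 given values yield a linear system in the 5 coefficients.
Solving, the leading coefficient vanishes, and Q(m) = 3m³ - 3m² + 7m + 4.
Then Q(-3) = -125.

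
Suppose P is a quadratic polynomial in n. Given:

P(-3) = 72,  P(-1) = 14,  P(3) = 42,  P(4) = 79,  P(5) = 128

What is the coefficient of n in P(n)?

Write P(n) = an² + bn + c; the 5 given values yield a linear system in the 3 coefficients.
Solving, P(n) = 6n² - 5n + 3.
The coefficient of n is -5.

-5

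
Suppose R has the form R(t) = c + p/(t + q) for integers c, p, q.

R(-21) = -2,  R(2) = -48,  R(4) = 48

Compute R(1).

(R(t) − c)(t + q) = p for each data point; the three points give a linear system in c and q, then p follows.
Solving: c = 0, q = -3, p = 48, so R(t) = 48/(t − 3).
Then R(1) = 0 + 48/(-2) = -24.

-24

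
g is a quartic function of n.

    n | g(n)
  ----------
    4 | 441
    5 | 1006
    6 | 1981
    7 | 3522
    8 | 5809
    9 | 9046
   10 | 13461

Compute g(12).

First differences: 565, 975, 1541, 2287, 3237, 4415. Second differences: 410, 566, 746, 950, 1178. Third differences: 156, 180, 204, 228. Fourth differences: 24, 24, 24.
Level-4 differences are constant, so g has degree 4.
Fitting a degree-4 polynomial gives g(n) = n^4 + 4n³ - 6n² + 6n + 1.
Then g(12) = 26857.

26857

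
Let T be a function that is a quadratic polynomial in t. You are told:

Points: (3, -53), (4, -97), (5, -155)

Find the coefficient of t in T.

5

Write T(t) = at² + bt + c; the 3 given values yield a linear system in the 3 coefficients.
Solving, T(t) = -7t² + 5t - 5.
The coefficient of t is 5.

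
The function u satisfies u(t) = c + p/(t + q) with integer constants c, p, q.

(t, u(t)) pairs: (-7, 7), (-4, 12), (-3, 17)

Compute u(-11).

5

(u(t) − c)(t + q) = p for each data point; the three points give a linear system in c and q, then p follows.
Solving: c = 2, q = 1, p = -30, so u(t) = 2 − 30/(t + 1).
Then u(-11) = 2 − 30/(-10) = 5.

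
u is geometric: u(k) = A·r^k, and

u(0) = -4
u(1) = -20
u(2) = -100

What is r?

5

Consecutive ratio: -20/(-4) = 5, and -100/(-20) = 5, so r = 5.
Then A·5^0 = -4 gives A = -4, and u(k) = -4·5^k.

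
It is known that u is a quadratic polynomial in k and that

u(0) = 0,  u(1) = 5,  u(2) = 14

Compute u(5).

Write u(k) = ak² + bk + c; the 3 given values yield a linear system in the 3 coefficients.
Solving, u(k) = 2k² + 3k.
Then u(5) = 65.

65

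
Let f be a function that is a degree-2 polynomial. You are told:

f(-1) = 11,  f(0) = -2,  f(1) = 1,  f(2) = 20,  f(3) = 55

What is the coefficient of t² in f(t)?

8

First differences: -13, 3, 19, 35. Second differences: 16, 16, 16.
Level-2 differences are constant, so f has degree 2.
Fitting a degree-2 polynomial gives f(t) = 8t² - 5t - 2.
The coefficient of t² is 8.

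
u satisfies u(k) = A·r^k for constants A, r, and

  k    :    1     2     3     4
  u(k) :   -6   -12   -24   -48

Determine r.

2

Consecutive ratio: -12/(-6) = 2, and -24/(-12) = 2, so r = 2.
Then A·2^1 = -6 gives A = -3, and u(k) = -3·2^k.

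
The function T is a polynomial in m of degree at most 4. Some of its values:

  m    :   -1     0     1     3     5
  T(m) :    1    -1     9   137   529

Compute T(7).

Write T(m) = am^4 + bm³ + cm² + dm + e; the 5 given values yield a linear system in the 5 coefficients.
Solving, the leading coefficient vanishes, and T(m) = 3m³ + 6m² + m - 1.
Then T(7) = 1329.

1329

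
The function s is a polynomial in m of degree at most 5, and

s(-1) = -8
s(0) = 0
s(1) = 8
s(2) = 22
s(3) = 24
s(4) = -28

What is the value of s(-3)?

-168

Write s(m) = am^5 + bm^4 + cm³ + dm² + em + p; the 6 given values yield a linear system in the 6 coefficients.
Solving, the leading coefficient vanishes, and s(m) = -m^4 + 3m³ + m² + 5m.
Then s(-3) = -168.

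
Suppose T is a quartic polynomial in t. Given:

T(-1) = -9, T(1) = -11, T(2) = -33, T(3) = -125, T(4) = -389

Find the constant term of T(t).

-5

Write T(t) = at^4 + bt³ + ct² + dt + e; the 5 given values yield a linear system in the 5 coefficients.
Solving, T(t) = -2t^4 + 3t³ - 3t² - 4t - 5.
The constant term is T(0) = -5.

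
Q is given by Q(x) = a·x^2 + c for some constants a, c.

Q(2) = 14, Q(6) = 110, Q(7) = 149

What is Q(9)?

From Q(2) = 14 and Q(6) = 110: 4a + c = 14 and 36a + c = 110.
Subtracting: 32a = 96, so a = 3; then c = 14 − 3·4 = 2.
So Q(x) = 3x² + 2, and Q(9) = 245.

245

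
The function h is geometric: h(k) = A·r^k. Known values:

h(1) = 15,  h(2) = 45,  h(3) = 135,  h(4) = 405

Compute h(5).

1215

Consecutive ratio: 45/15 = 3, and 135/45 = 3, so r = 3.
Then A·3^1 = 15 gives A = 5, and h(k) = 5·3^k.
h(5) = 5·3^5 = 1215.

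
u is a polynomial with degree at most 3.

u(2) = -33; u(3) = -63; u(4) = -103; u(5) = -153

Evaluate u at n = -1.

-3

First differences: -30, -40, -50. Second differences: -10, -10.
Level-2 differences are constant, so u has degree 2.
Fitting a degree-2 polynomial gives u(n) = -5n² - 5n - 3.
Then u(-1) = -3.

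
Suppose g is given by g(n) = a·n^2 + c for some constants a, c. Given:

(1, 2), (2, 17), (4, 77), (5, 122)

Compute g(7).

From g(1) = 2 and g(2) = 17: 1a + c = 2 and 4a + c = 17.
Subtracting: 3a = 15, so a = 5; then c = 2 − 5·1 = -3.
So g(n) = 5n² − 3, and g(7) = 242.

242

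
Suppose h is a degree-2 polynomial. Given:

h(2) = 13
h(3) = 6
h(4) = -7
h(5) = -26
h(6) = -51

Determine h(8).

-119

First differences: -7, -13, -19, -25. Second differences: -6, -6, -6.
Level-2 differences are constant, so h has degree 2.
Fitting a degree-2 polynomial gives h(k) = -3k² + 8k + 9.
Then h(8) = -119.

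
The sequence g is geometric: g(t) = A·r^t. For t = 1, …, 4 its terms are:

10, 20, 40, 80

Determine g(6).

320

Consecutive ratio: 20/10 = 2, and 40/20 = 2, so r = 2.
Then A·2^1 = 10 gives A = 5, and g(t) = 5·2^t.
g(6) = 5·2^6 = 320.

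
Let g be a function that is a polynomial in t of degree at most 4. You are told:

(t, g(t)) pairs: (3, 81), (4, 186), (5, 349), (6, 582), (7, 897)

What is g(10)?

2454

First differences: 105, 163, 233, 315. Second differences: 58, 70, 82. Third differences: 12, 12.
Level-3 differences are constant, so g has degree 3.
Fitting a degree-3 polynomial gives g(t) = 2t³ + 5t² - 4t - 6.
Then g(10) = 2454.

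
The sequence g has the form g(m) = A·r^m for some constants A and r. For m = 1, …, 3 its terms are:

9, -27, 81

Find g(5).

729

Consecutive ratio: -27/9 = -3, and 81/(-27) = -3, so r = -3.
Then A·(-3)^1 = 9 gives A = -3, and g(m) = -3·(-3)^m.
g(5) = -3·(-3)^5 = 729.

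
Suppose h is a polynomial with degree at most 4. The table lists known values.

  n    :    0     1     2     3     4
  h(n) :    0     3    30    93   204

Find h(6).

618

Write h(n) = an^4 + bn³ + cn² + dn + e; the 5 given values yield a linear system in the 5 coefficients.
Solving, the leading coefficient vanishes, and h(n) = 2n³ + 6n² - 5n.
Then h(6) = 618.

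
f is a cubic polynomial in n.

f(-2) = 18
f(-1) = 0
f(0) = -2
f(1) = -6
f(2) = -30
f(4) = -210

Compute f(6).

-686

Write f(n) = an³ + bn² + cn + d; the 6 given values yield a linear system in the 4 coefficients.
Solving, f(n) = -3n³ - n² - 2.
Then f(6) = -686.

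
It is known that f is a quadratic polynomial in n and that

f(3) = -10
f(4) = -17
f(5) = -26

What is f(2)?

Write f(n) = an² + bn + c; the 3 given values yield a linear system in the 3 coefficients.
Solving, f(n) = -n² - 1.
Then f(2) = -5.

-5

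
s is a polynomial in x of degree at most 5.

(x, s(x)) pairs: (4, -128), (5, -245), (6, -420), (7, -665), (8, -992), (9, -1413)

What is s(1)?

First differences: -117, -175, -245, -327, -421. Second differences: -58, -70, -82, -94. Third differences: -12, -12, -12.
Level-3 differences are constant, so s has degree 3.
Fitting a degree-3 polynomial gives s(x) = -2x³ + x² - 4x.
Then s(1) = -5.

-5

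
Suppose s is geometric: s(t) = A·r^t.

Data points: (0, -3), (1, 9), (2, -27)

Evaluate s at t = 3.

81

Consecutive ratio: 9/(-3) = -3, and -27/9 = -3, so r = -3.
Then A·(-3)^0 = -3 gives A = -3, and s(t) = -3·(-3)^t.
s(3) = -3·(-3)^3 = 81.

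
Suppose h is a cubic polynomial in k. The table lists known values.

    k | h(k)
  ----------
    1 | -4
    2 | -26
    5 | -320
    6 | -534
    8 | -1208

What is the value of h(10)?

Write h(k) = ak³ + bk² + ck + d; the 5 given values yield a linear system in the 4 coefficients.
Solving, h(k) = -2k³ - 3k² + k.
Then h(10) = -2290.

-2290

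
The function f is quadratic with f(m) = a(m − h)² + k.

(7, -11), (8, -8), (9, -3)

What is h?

6

First differences 3, 5; second difference 2 = 2a, so a = 1.
Expanding, the m-coefficient is −2ah = -2h; matching it to the data gives h = 6, and then k = -12.
So f(m) = 1(m − 6)² − 12.
Hence h = 6.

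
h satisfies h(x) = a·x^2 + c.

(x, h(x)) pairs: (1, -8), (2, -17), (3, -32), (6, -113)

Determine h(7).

-152

From h(1) = -8 and h(2) = -17: 1a + c = -8 and 4a + c = -17.
Subtracting: 3a = -9, so a = -3; then c = -8 − (-3)·1 = -5.
So h(x) = -3x² − 5, and h(7) = -152.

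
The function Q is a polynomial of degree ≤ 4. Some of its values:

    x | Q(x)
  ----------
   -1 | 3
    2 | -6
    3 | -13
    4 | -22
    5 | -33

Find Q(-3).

-1

Write Q(x) = ax^4 + bx³ + cx² + dx + e; the 5 given values yield a linear system in the 5 coefficients.
Solving, the top 2 coefficients vanish, and Q(x) = -x² - 2x + 2.
Then Q(-3) = -1.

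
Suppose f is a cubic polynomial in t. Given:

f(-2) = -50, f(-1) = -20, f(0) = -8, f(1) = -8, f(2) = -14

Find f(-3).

-104

First differences: 30, 12, 0, -6. Second differences: -18, -12, -6. Third differences: 6, 6.
Level-3 differences are constant, so f has degree 3.
Fitting a degree-3 polynomial gives f(t) = t³ - 6t² + 5t - 8.
Then f(-3) = -104.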